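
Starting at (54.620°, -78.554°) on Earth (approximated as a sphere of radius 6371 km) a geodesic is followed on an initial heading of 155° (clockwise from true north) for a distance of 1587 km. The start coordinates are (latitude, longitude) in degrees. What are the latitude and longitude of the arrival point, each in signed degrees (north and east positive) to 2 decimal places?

41.36°, -70.57°

Angular distance δ = d/R = 1587/6371 = 0.24910 rad; initial bearing θ = 2.7053 rad.
sin φ₂ = sin φ₁ cos δ + cos φ₁ sin δ cos θ = (0.8153)(0.9691) + (0.5790)(0.2465)(-0.9063) = 0.6608, so φ₂ = 41.36°.
Δλ = atan2(sin θ sin δ cos φ₁, cos δ − sin φ₁ sin φ₂) = atan2(0.0603, 0.4304) = 7.979°.
λ₂ = -78.554° + 7.979° = -70.57°.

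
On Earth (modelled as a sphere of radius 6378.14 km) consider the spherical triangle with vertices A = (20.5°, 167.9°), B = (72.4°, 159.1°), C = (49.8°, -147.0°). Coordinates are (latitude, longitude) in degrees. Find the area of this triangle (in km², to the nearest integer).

9919328 km²

Side lengths (central angles): a = 0.5679, b = 0.8034, c = 0.9101 rad; semiperimeter s = 1.1407.
By l'Huilier's theorem, tan(E/4) = √[tan(s/2) tan((s−a)/2) tan((s−b)/2) tan((s−c)/2)], giving spherical excess E = 0.2438 rad.
Area = E·R² = 0.2438 × (6378.14)² ≈ 9919328 km².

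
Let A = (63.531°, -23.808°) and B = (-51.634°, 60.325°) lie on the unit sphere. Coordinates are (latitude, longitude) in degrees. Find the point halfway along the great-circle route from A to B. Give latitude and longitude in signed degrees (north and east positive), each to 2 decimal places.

Central angle δ = 2.3099 rad. Interpolating on the sphere with fraction f = 0.5:
P = [sin((1−f)δ)·A + sin(fδ)·B] / sin δ = 1.2377·A + 1.2377·B in Cartesian coordinates,
giving P = (0.8850, 0.4448, 0.1375), i.e. latitude 7.90°, longitude 26.68°.

7.90°, 26.68°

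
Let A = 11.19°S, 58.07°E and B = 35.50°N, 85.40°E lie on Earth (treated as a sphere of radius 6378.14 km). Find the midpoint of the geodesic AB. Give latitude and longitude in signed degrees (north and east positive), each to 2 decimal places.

12.50°, 70.44°

The central angle between A and B is δ = 0.9313 rad.
With f = 0.5, the slerp weights are sin((1−f)δ)/sin δ = 0.5596 and sin(fδ)/sin δ = 0.5596.
Weighted sum of the unit vectors: (0.5596)·(0.5188,0.8326,-0.1941) + (0.5596)·(0.0653,0.8115,0.5807) = (0.3269, 0.9200, 0.2164).
Converting back: φ = atan2(z, √(x²+y²)) = 12.50°, λ = atan2(y, x) = 70.44°.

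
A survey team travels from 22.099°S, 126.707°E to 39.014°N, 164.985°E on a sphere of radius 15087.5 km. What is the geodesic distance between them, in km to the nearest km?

18652 km

Let φ₁ = -0.3857 rad, φ₂ = 0.6809 rad, and Δλ = 0.6681 rad.
Haversine: a = sin²(Δφ/2) + cos φ₁ cos φ₂ sin²(Δλ/2) = 0.2585 + (0.9265)(0.7770)(0.1075) = 0.33584.
Central angle c = 2·arcsin(√a) = 1.23628 rad.
Distance = R·c = 15087.5 × 1.2363 ≈ 18652 km.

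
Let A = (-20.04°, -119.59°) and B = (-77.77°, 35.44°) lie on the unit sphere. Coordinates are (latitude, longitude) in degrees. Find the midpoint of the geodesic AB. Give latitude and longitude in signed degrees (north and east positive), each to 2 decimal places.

Central angle δ = 1.4157 rad. Interpolating on the sphere with fraction f = 0.5:
P = [sin((1−f)δ)·A + sin(fδ)·B] / sin δ = 0.6581·A + 0.6581·B in Cartesian coordinates,
giving P = (-0.1917, -0.4568, -0.8687), i.e. latitude -60.31°, longitude -112.77°.

-60.31°, -112.77°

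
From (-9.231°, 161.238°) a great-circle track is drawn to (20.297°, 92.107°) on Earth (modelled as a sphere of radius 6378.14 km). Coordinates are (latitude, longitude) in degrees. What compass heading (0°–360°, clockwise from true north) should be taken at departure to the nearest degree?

294°

Δλ = -69.131° = -1.2066 rad.
y = sin Δλ · cos φ₂ = (-0.9344)(0.9379) = -0.8764
x = cos φ₁ sin φ₂ − sin φ₁ cos φ₂ cos Δλ = (0.9870)(0.3469) − (-0.1604)(0.9379)(0.3562) = 0.3960
θ = atan2(y, x) = -65.68°; adding 360° gives 294°.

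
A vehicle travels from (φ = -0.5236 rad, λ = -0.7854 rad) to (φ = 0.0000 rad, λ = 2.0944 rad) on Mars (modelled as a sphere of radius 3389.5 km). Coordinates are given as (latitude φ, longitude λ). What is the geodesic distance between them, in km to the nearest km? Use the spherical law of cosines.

8683 km

Let φ₁ = -0.5236 rad, φ₂ = 0.0000 rad, and Δλ = 2.8798 rad.
cos c = sin φ₁ sin φ₂ + cos φ₁ cos φ₂ cos Δλ = (-0.5000)(0.0000) + (0.8660)(1.0000)(-0.9659) = -0.83652,
so c = arccos(-0.83652) = 2.56169 rad.
Distance = R·c = 3389.5 × 2.5617 ≈ 8683 km.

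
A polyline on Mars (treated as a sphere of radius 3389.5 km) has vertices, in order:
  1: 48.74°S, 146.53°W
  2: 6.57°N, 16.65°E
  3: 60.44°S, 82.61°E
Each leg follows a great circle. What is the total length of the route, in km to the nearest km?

13000 km

Leg 1→2: central angle 2.3647 rad, distance 8015.3 km.
Leg 2→3: central angle 1.4705 rad, distance 4984.3 km.
Total: 8015.3 + 4984.3 ≈ 13000 km.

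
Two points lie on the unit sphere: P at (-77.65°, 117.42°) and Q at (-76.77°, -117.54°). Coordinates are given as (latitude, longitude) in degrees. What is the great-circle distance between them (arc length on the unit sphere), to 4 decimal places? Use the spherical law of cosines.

0.3954

In radians: φ₁ = -1.3552, φ₂ = -1.3399, Δλ = 125.040° = 2.1824 rad.
cos c = sin φ₁ sin φ₂ + cos φ₁ cos φ₂ cos Δλ = (-0.9769)(-0.9735) + (0.2139)(0.2289)(-0.5741) = 0.92283,
so c = arccos(0.92283) = 0.39544 rad.
On the unit sphere the arc length equals the central angle: 0.3954.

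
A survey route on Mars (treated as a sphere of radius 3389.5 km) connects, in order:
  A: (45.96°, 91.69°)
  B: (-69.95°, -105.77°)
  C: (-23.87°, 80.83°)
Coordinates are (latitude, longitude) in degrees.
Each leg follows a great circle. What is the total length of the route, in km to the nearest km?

Leg A→B: central angle 2.6967 rad, distance 9140.3 km.
Leg B→C: central angle 1.5020 rad, distance 5091.2 km.
Total: 9140.3 + 5091.2 ≈ 14231 km.

14231 km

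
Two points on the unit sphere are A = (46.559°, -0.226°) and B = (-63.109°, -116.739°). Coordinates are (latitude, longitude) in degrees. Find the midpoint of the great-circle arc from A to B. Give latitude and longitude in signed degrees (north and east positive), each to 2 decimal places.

-14.69°, -40.03°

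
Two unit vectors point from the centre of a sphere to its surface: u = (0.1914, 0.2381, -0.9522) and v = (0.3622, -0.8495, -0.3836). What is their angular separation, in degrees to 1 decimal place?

76.6°

u·v = 0.2323; |u| = 1.0000, |v| = 1.0000.
cos θ = (u·v)/(|u||v|) = 0.2323, so θ = 76.6°.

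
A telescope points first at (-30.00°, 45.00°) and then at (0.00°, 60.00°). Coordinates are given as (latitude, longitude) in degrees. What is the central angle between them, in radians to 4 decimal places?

With latitudes φ₁ = -30.000°, φ₂ = 0.000° and longitude difference Δλ = 15.000°:
Haversine: a = sin²(Δφ/2) + cos φ₁ cos φ₂ sin²(Δλ/2) = 0.0670 + (0.8660)(1.0000)(0.0170) = 0.08174.
Central angle c = 2·arcsin(√a) = 0.57990 rad.
So the angular separation is 0.5799 rad.

0.5799 rad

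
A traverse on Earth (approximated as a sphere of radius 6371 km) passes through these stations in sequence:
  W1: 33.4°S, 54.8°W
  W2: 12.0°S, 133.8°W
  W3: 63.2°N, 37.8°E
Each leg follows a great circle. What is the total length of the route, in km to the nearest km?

22547 km

Leg W1→W2: central angle 1.2971 rad, distance 8264.0 km.
Leg W2→W3: central angle 2.2419 rad, distance 14283.3 km.
Total: 8264.0 + 14283.3 ≈ 22547 km.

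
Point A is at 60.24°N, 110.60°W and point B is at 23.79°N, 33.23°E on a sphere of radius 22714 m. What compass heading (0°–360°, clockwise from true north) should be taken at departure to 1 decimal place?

32.7°

Δλ = 143.830° = 2.5103 rad.
y = sin Δλ · cos φ₂ = (0.5902)(0.9150) = 0.5400
x = cos φ₁ sin φ₂ − sin φ₁ cos φ₂ cos Δλ = (0.4964)(0.4034) − (0.8681)(0.9150)(-0.8073) = 0.8415
θ = atan2(y, x) = 32.69°, so the bearing is 32.7°.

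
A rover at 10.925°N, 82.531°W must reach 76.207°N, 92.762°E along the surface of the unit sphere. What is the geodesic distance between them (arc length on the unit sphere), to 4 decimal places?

1.6201

In radians: φ₁ = 0.1907, φ₂ = 1.3301, Δλ = 175.293° = 3.0594 rad.
cos c = sin φ₁ sin φ₂ + cos φ₁ cos φ₂ cos Δλ = (0.1895)(0.9712) + (0.9819)(0.2384)(-0.9966) = -0.04925,
so c = arccos(-0.04925) = 1.62006 rad.
On the unit sphere the arc length equals the central angle: 1.6201.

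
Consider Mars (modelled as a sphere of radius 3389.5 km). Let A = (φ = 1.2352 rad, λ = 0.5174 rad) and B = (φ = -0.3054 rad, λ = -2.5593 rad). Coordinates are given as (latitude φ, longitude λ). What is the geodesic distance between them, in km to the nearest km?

7494 km

In radians: φ₁ = 1.2352, φ₂ = -0.3054, Δλ = -176.282° = -3.0767 rad.
cos c = sin φ₁ sin φ₂ + cos φ₁ cos φ₂ cos Δλ = (0.9442)(-0.3007) + (0.3293)(0.9537)(-0.9979) = -0.59733,
so c = arccos(-0.59733) = 2.21097 rad.
Distance = R·c = 3389.5 × 2.2110 ≈ 7494 km.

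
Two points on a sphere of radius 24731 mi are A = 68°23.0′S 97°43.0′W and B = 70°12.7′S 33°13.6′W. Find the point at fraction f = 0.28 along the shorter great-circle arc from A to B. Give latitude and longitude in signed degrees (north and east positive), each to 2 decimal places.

Central angle δ = 0.3805 rad. Interpolating on the sphere with fraction f = 0.28:
P = [sin((1−f)δ)·A + sin(fδ)·B] / sin δ = 0.7285·A + 0.2863·B in Cartesian coordinates,
giving P = (0.0451, -0.3191, -0.9467), i.e. latitude -71.20°, longitude -81.96°.

-71.20°, -81.96°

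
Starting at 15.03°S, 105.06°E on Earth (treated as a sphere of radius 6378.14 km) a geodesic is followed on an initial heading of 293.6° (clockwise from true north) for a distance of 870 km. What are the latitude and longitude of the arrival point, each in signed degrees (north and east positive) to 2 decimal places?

-11.79°, 97.75°

Angular distance δ = d/R = 870/6378.14 = 0.13640 rad; initial bearing θ = 5.1243 rad.
sin φ₂ = sin φ₁ cos δ + cos φ₁ sin δ cos θ = (-0.2593)(0.9907) + (0.9658)(0.1360)(0.4003) = -0.2043, so φ₂ = -11.79°.
Δλ = atan2(sin θ sin δ cos φ₁, cos δ − sin φ₁ sin φ₂) = atan2(-0.1203, 0.9377) = -7.313°.
λ₂ = 105.060° − 7.313° = 97.75°.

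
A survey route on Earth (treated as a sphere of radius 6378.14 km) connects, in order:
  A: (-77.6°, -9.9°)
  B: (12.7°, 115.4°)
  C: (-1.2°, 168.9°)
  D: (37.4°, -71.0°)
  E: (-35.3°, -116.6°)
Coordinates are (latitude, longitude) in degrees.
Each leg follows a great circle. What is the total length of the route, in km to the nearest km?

Leg A→B: central angle 1.9132 rad, distance 12202.8 km.
Leg B→C: central angle 0.9575 rad, distance 6107.3 km.
Leg C→D: central angle 1.9944 rad, distance 12720.5 km.
Leg D→E: central angle 1.4680 rad, distance 9362.9 km.
Total: 12202.8 + 6107.3 + 12720.5 + 9362.9 ≈ 40393 km.

40393 km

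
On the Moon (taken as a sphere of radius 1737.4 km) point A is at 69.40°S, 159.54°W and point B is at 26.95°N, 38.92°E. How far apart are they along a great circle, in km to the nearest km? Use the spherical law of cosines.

4130 km

With latitudes φ₁ = -69.400°, φ₂ = 26.950° and longitude difference Δλ = -161.540°:
cos c = sin φ₁ sin φ₂ + cos φ₁ cos φ₂ cos Δλ = (-0.9361)(0.4532) + (0.3518)(0.8914)(-0.9485) = -0.72173,
so c = arccos(-0.72173) = 2.37709 rad.
Distance = R·c = 1737.4 × 2.3771 ≈ 4130 km.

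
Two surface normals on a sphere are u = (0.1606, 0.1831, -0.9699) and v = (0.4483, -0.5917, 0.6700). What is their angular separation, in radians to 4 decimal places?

2.3270 rad

u·v = -0.6862; |u| = 1.0000, |v| = 1.0000.
cos θ = (u·v)/(|u||v|) = -0.6862, so θ = 2.3270 rad.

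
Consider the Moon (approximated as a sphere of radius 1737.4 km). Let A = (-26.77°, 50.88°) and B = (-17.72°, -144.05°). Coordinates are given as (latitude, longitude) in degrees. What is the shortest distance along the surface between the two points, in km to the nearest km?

Let φ₁ = -0.4672 rad, φ₂ = -0.3093 rad, and Δλ = 2.8810 rad.
Haversine: a = sin²(Δφ/2) + cos φ₁ cos φ₂ sin²(Δλ/2) = 0.0062 + (0.8928)(0.9526)(0.9831) = 0.84233.
Central angle c = 2·arcsin(√a) = 2.32494 rad.
Distance = R·c = 1737.4 × 2.3249 ≈ 4039 km.

4039 km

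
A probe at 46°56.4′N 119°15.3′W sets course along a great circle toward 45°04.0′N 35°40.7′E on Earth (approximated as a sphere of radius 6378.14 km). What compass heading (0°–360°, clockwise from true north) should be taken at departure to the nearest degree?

Δλ = 154.933° = 2.7041 rad.
y = sin Δλ · cos φ₂ = (0.4237)(0.7063) = 0.2992
x = cos φ₁ sin φ₂ − sin φ₁ cos φ₂ cos Δλ = (0.6828)(0.7079) − (0.7306)(0.7063)(-0.9058) = 0.9508
θ = atan2(y, x) = 17.47°, so the bearing is 17°.

17°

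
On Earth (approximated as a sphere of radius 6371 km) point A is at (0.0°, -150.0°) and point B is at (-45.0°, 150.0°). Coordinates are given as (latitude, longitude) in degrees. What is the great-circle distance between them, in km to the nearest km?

7705 km

With latitudes φ₁ = 0.000°, φ₂ = -45.000° and longitude difference Δλ = -60.000°:
cos c = sin φ₁ sin φ₂ + cos φ₁ cos φ₂ cos Δλ = (0.0000)(-0.7071) + (1.0000)(0.7071)(0.5000) = 0.35355,
so c = arccos(0.35355) = 1.20943 rad.
Distance = R·c = 6371 × 1.2094 ≈ 7705 km.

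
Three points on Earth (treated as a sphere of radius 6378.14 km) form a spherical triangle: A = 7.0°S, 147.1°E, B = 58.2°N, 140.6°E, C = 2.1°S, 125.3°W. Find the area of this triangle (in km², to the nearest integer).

46831047 km²

Side lengths (central angles): a = 1.6396, b = 1.5248, c = 1.1417 rad; semiperimeter s = 2.1530.
By l'Huilier's theorem, tan(E/4) = √[tan(s/2) tan((s−a)/2) tan((s−b)/2) tan((s−c)/2)], giving spherical excess E = 1.1512 rad.
Area = E·R² = 1.1512 × (6378.14)² ≈ 46831047 km².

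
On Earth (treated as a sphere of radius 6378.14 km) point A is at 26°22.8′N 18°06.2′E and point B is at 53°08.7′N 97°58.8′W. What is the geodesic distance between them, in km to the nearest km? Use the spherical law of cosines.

9256 km

Let φ₁ = 0.4604 rad, φ₂ = 0.9276 rad, and Δλ = -2.0260 rad.
cos c = sin φ₁ sin φ₂ + cos φ₁ cos φ₂ cos Δλ = (0.4443)(0.8002) + (0.8959)(0.5998)(-0.4397) = 0.11927,
so c = arccos(0.11927) = 1.45124 rad.
Distance = R·c = 6378.14 × 1.4512 ≈ 9256 km.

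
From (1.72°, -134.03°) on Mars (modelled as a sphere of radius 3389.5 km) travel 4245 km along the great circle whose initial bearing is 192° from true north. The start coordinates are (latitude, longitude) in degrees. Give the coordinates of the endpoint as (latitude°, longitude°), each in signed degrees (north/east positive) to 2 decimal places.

-66.80°, -164.12°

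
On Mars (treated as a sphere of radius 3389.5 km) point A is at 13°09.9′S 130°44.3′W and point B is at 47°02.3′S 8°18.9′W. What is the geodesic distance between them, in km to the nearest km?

5969 km

With latitudes φ₁ = -13.165°, φ₂ = -47.038° and longitude difference Δλ = 122.423°:
Haversine: a = sin²(Δφ/2) + cos φ₁ cos φ₂ sin²(Δλ/2) = 0.0849 + (0.9737)(0.6815)(0.7681) = 0.59456.
Central angle c = 2·arcsin(√a) = 1.76107 rad.
Distance = R·c = 3389.5 × 1.7611 ≈ 5969 km.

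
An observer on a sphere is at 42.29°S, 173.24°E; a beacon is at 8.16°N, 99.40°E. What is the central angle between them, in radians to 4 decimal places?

Let φ₁ = -0.7381 rad, φ₂ = 0.1424 rad, and Δλ = -1.2888 rad.
Haversine: a = sin²(Δφ/2) + cos φ₁ cos φ₂ sin²(Δλ/2) = 0.1816 + (0.7397)(0.9899)(0.3608) = 0.44585.
Central angle c = 2·arcsin(√a) = 1.46229 rad.
So the angular separation is 1.4623 rad.

1.4623 rad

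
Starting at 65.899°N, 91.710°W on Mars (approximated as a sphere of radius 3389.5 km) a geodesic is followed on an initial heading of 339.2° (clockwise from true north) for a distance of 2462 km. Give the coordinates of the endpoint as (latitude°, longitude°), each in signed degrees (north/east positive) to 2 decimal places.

69.38°, 130.34°

Angular distance δ = d/R = 2462/3389.5 = 0.72636 rad; initial bearing θ = 5.9202 rad.
sin φ₂ = sin φ₁ cos δ + cos φ₁ sin δ cos θ = (0.9128)(0.7476) + (0.4083)(0.6642)(0.9348) = 0.9360, so φ₂ = 69.38°.
Δλ = atan2(sin θ sin δ cos φ₁, cos δ − sin φ₁ sin φ₂) = atan2(-0.0963, -0.1068) = -137.949°.
λ₂ = -91.710° − 137.949° = -229.66° → 130.34° after wrapping to (−180°, 180°].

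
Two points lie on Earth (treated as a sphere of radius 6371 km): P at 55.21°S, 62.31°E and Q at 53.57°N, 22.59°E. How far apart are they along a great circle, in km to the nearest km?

12630 km

In radians: φ₁ = -0.9636, φ₂ = 0.9350, Δλ = -39.720° = -0.6932 rad.
cos c = sin φ₁ sin φ₂ + cos φ₁ cos φ₂ cos Δλ = (-0.8212)(0.8046) + (0.5706)(0.5938)(0.7692) = -0.40014,
so c = arccos(-0.40014) = 1.98247 rad.
Distance = R·c = 6371 × 1.9825 ≈ 12630 km.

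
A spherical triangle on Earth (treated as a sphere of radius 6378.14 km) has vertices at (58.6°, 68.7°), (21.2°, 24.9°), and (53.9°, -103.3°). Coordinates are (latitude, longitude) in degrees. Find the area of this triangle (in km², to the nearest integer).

24660899 km²

Side lengths (central angles): a = 1.6183, b = 1.1749, c = 0.8510 rad; semiperimeter s = 1.8221.
By l'Huilier's theorem, tan(E/4) = √[tan(s/2) tan((s−a)/2) tan((s−b)/2) tan((s−c)/2)], giving spherical excess E = 0.6062 rad.
Area = E·R² = 0.6062 × (6378.14)² ≈ 24660899 km².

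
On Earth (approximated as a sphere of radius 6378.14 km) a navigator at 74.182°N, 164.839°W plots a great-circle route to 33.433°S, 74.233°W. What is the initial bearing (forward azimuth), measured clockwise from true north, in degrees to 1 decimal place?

99.6°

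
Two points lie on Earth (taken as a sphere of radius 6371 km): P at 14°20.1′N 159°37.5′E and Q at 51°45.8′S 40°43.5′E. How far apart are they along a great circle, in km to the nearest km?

With latitudes φ₁ = 14.335°, φ₂ = -51.763° and longitude difference Δλ = -118.900°:
cos c = sin φ₁ sin φ₂ + cos φ₁ cos φ₂ cos Δλ = (0.2476)(-0.7855) + (0.9689)(0.6189)(-0.4833) = -0.48427,
so c = arccos(-0.48427) = 2.07632 rad.
Distance = R·c = 6371 × 2.0763 ≈ 13228 km.

13228 km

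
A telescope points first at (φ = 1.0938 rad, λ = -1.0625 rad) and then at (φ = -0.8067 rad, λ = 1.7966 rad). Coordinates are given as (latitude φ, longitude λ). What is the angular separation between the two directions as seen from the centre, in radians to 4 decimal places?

2.8129 rad

Let φ₁ = 1.0938 rad, φ₂ = -0.8067 rad, and Δλ = 2.8591 rad.
cos c = sin φ₁ sin φ₂ + cos φ₁ cos φ₂ cos Δλ = (0.8884)(-0.7220) + (0.4591)(0.6919)(-0.9604) = -0.94648,
so c = arccos(-0.94648) = 2.81294 rad.
So the angular separation is 2.8129 rad.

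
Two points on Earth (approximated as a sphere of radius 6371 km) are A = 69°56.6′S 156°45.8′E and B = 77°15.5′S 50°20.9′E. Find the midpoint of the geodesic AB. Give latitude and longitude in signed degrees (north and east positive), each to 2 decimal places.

The central angle between A and B is δ = 0.4627 rad.
With f = 0.5, the slerp weights are sin((1−f)δ)/sin δ = 0.5137 and sin(fδ)/sin δ = 0.5137.
Weighted sum of the unit vectors: (0.5137)·(-0.3151,0.1353,-0.9394) + (0.5137)·(0.1407,0.1698,-0.9754) = (-0.0896, 0.1567, -0.9836).
Converting back: φ = atan2(z, √(x²+y²)) = -79.60°, λ = atan2(y, x) = 119.75°.

-79.60°, 119.75°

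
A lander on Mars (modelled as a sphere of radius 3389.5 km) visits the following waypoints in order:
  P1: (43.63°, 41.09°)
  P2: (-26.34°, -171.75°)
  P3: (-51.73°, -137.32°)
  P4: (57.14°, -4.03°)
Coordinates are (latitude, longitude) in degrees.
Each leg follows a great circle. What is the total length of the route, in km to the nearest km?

19964 km

Leg P1→P2: central angle 2.5890 rad, distance 8775.3 km.
Leg P2→P3: central angle 0.6331 rad, distance 2146.0 km.
Leg P3→P4: central angle 2.6680 rad, distance 9043.1 km.
Total: 8775.3 + 2146.0 + 9043.1 ≈ 19964 km.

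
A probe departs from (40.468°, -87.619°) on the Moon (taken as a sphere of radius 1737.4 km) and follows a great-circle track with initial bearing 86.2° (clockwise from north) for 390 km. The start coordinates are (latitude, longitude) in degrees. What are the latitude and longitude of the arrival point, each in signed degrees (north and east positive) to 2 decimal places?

40.09°, -70.74°

Angular distance δ = d/R = 390/1737.4 = 0.22447 rad; initial bearing θ = 1.5045 rad.
sin φ₂ = sin φ₁ cos δ + cos φ₁ sin δ cos θ = (0.6490)(0.9749) + (0.7608)(0.2226)(0.0663) = 0.6440, so φ₂ = 40.09°.
Δλ = atan2(sin θ sin δ cos φ₁, cos δ − sin φ₁ sin φ₂) = atan2(0.1690, 0.5570) = 16.877°.
λ₂ = -87.619° + 16.877° = -70.74°.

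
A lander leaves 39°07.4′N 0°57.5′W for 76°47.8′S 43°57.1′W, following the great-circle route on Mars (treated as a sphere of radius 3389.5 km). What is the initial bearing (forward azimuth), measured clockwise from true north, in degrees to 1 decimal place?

With φ₁ = 0.6828, φ₂ = -1.3404, Δλ = -0.7504 rad, the forward-azimuth formula gives
θ = atan2( sin Δλ cos φ₂ , cos φ₁ sin φ₂ − sin φ₁ cos φ₂ cos Δλ ) = atan2(-0.1558, -0.8607) = -169.74°.
Adding 360° brings this into [0°, 360°): 190.3°.

190.3°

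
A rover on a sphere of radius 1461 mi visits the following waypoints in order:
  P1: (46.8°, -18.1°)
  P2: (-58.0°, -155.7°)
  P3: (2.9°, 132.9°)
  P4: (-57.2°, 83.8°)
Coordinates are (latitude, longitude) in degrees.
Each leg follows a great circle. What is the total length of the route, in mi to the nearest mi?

7828 mi

Leg P1→P2: central angle 2.6596 rad, distance 3885.7 mi.
Leg P2→P3: central angle 1.4446 rad, distance 2110.5 mi.
Leg P3→P4: central angle 1.2538 rad, distance 1831.8 mi.
Total: 3885.7 + 2110.5 + 1831.8 ≈ 7828 mi.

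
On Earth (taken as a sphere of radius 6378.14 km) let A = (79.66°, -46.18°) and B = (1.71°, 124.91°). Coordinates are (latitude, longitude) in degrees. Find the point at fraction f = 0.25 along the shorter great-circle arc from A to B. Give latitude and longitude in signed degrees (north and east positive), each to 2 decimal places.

75.50°, 118.72°

Central angle δ = 1.7192 rad. Interpolating on the sphere with fraction f = 0.25:
P = [sin((1−f)δ)·A + sin(fδ)·B] / sin δ = 0.9714·A + 0.4213·B in Cartesian coordinates,
giving P = (-0.1203, 0.2196, 0.9682), i.e. latitude 75.50°, longitude 118.72°.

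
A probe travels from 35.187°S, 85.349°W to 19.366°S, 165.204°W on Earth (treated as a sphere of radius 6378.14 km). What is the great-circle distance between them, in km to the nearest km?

7895 km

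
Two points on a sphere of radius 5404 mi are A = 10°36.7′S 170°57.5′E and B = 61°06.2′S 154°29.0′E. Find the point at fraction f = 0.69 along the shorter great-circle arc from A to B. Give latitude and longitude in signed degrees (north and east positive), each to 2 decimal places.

-45.71°, 162.57°

The central angle between A and B is δ = 0.9063 rad.
With f = 0.69, the slerp weights are sin((1−f)δ)/sin δ = 0.3522 and sin(fδ)/sin δ = 0.7436.
Weighted sum of the unit vectors: (0.3522)·(-0.9707,0.1545,-0.1842) + (0.7436)·(-0.4361,0.2082,-0.8755) = (-0.6662, 0.2092, -0.7159).
Converting back: φ = atan2(z, √(x²+y²)) = -45.71°, λ = atan2(y, x) = 162.57°.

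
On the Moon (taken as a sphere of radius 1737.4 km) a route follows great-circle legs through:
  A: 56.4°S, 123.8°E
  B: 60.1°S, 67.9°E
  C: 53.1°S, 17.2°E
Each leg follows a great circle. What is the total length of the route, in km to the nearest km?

Leg A→B: central angle 0.5018 rad, distance 871.8 km.
Leg B→C: central angle 0.4890 rad, distance 849.5 km.
Total: 871.8 + 849.5 ≈ 1721 km.

1721 km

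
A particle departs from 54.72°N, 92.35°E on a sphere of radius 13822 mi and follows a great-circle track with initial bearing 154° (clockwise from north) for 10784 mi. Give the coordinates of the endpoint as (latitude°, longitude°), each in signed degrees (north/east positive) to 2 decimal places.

12.42°, 110.76°

Angular distance δ = d/R = 10784/13822 = 0.78021 rad; initial bearing θ = 2.6878 rad.
sin φ₂ = sin φ₁ cos δ + cos φ₁ sin δ cos θ = (0.8163)(0.7108) + (0.5776)(0.7034)(-0.8988) = 0.2151, so φ₂ = 12.42°.
Δλ = atan2(sin θ sin δ cos φ₁, cos δ − sin φ₁ sin φ₂) = atan2(0.1781, 0.5352) = 18.406°.
λ₂ = 92.350° + 18.406° = 110.76°.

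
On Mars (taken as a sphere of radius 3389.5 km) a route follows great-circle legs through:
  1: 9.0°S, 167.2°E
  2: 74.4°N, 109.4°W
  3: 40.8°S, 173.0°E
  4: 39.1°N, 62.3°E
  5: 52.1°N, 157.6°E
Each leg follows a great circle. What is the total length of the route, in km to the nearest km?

Leg 1→2: central angle 1.6912 rad, distance 5732.4 km.
Leg 2→3: central angle 2.1965 rad, distance 7444.9 km.
Leg 3→4: central angle 2.2392 rad, distance 7589.8 km.
Leg 4→5: central angle 1.1000 rad, distance 3728.4 km.
Total: 5732.4 + 7444.9 + 7589.8 + 3728.4 ≈ 24496 km.

24496 km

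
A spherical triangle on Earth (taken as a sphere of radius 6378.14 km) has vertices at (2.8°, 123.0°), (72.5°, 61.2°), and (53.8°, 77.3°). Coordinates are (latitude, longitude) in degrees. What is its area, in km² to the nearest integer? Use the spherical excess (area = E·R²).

6026106 km²

Side lengths (central angles): a = 0.3474, b = 1.1024, c = 1.3811 rad; semiperimeter s = 1.4155.
By l'Huilier's theorem, tan(E/4) = √[tan(s/2) tan((s−a)/2) tan((s−b)/2) tan((s−c)/2)], giving spherical excess E = 0.1481 rad.
Area = E·R² = 0.1481 × (6378.14)² ≈ 6026106 km².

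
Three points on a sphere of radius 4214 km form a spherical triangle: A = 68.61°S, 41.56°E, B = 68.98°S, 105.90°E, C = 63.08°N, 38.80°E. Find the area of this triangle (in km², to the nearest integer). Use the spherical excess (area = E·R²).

Side lengths (central angles): a = 2.4482, b = 2.2987, c = 0.3876 rad; semiperimeter s = 2.5673.
By l'Huilier's theorem, tan(E/4) = √[tan(s/2) tan((s−a)/2) tan((s−b)/2) tan((s−c)/2)], giving spherical excess E = 0.8988 rad.
Area = E·R² = 0.8988 × (4214)² ≈ 15960807 km².

15960807 km²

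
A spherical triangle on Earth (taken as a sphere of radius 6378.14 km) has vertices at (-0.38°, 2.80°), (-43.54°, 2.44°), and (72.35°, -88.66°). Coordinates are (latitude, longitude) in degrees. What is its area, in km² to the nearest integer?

Side lengths (central angles): a = 2.2925, b = 1.5848, c = 0.7533 rad; semiperimeter s = 2.3153.
By l'Huilier's theorem, tan(E/4) = √[tan(s/2) tan((s−a)/2) tan((s−b)/2) tan((s−c)/2)], giving spherical excess E = 0.3961 rad.
Area = E·R² = 0.3961 × (6378.14)² ≈ 16114300 km².

16114300 km²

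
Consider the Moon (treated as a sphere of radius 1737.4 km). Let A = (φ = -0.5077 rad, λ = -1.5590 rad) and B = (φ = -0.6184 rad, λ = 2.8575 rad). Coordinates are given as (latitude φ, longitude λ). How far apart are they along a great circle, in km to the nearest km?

2600 km

With latitudes φ₁ = -29.089°, φ₂ = -35.432° and longitude difference Δλ = -106.953°:
cos c = sin φ₁ sin φ₂ + cos φ₁ cos φ₂ cos Δλ = (-0.4862)(-0.5797) + (0.8739)(0.8148)(-0.2916) = 0.07423,
so c = arccos(0.07423) = 1.49650 rad.
Distance = R·c = 1737.4 × 1.4965 ≈ 2600 km.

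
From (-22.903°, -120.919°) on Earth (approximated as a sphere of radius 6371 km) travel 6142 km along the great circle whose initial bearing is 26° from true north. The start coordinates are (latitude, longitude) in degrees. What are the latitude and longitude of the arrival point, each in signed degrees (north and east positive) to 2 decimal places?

27.27°, -97.02°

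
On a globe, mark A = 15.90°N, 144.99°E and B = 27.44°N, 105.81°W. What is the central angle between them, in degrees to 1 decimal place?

With latitudes φ₁ = 15.900°, φ₂ = 27.440° and longitude difference Δλ = 109.200°:
cos c = sin φ₁ sin φ₂ + cos φ₁ cos φ₂ cos Δλ = (0.2740)(0.4608) + (0.9617)(0.8875)(-0.3289) = -0.15445,
so c = arccos(-0.15445) = 1.72587 rad.
So the angular separation is 98.9°.

98.9°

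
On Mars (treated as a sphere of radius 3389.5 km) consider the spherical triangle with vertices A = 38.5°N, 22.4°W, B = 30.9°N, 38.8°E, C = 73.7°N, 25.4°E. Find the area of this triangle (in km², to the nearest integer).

Side lengths (central angles): a = 0.7566, b = 0.7302, c = 0.8721 rad; semiperimeter s = 1.1795.
By l'Huilier's theorem, tan(E/4) = √[tan(s/2) tan((s−a)/2) tan((s−b)/2) tan((s−c)/2)], giving spherical excess E = 0.2847 rad.
Area = E·R² = 0.2847 × (3389.5)² ≈ 3270883 km².

3270883 km²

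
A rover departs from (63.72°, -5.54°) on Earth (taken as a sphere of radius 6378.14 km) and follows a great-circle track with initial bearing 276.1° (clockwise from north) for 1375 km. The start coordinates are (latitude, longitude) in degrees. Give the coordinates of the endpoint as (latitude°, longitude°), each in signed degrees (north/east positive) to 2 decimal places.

Angular distance δ = d/R = 1375/6378.14 = 0.21558 rad; initial bearing θ = 4.8189 rad.
sin φ₂ = sin φ₁ cos δ + cos φ₁ sin δ cos θ = (0.8966)(0.9769) + (0.4428)(0.2139)(0.1063) = 0.8860, so φ₂ = 62.37°.
Δλ = atan2(sin θ sin δ cos φ₁, cos δ − sin φ₁ sin φ₂) = atan2(-0.0942, 0.1825) = -27.299°.
λ₂ = -5.540° − 27.299° = -32.84°.

62.37°, -32.84°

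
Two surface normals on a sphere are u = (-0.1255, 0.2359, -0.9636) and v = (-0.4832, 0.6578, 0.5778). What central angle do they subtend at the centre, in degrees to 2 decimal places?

109.94°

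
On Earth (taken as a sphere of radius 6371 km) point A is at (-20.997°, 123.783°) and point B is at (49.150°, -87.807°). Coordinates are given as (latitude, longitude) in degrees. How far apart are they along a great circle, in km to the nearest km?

Let φ₁ = -0.3665 rad, φ₂ = 0.8578 rad, and Δλ = 2.5902 rad.
cos c = sin φ₁ sin φ₂ + cos φ₁ cos φ₂ cos Δλ = (-0.3583)(0.7564) + (0.9336)(0.6541)(-0.8518) = -0.79120,
so c = arccos(-0.79120) = 2.48357 rad.
Distance = R·c = 6371 × 2.4836 ≈ 15823 km.

15823 km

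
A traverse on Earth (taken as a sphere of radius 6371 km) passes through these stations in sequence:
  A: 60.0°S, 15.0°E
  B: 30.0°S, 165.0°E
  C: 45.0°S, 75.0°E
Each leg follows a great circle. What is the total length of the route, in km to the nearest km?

Leg A→B: central angle 1.5128 rad, distance 9637.7 km.
Leg B→C: central angle 1.2094 rad, distance 7705.3 km.
Total: 9637.7 + 7705.3 ≈ 17343 km.

17343 km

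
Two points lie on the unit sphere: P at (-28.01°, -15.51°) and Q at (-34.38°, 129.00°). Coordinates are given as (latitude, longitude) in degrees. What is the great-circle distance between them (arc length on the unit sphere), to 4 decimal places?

Let φ₁ = -0.4889 rad, φ₂ = -0.6000 rad, and Δλ = 2.5222 rad.
cos c = sin φ₁ sin φ₂ + cos φ₁ cos φ₂ cos Δλ = (-0.4696)(-0.5647) + (0.8829)(0.8253)(-0.8142) = -0.32808,
so c = arccos(-0.32808) = 1.90507 rad.
On the unit sphere the arc length equals the central angle: 1.9051.

1.9051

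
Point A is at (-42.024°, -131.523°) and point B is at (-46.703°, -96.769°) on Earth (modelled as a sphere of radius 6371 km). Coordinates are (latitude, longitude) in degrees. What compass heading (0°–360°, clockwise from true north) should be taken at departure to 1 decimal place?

With φ₁ = -0.7335, φ₂ = -0.8151, Δλ = 0.6066 rad, the forward-azimuth formula gives
θ = atan2( sin Δλ cos φ₂ , cos φ₁ sin φ₂ − sin φ₁ cos φ₂ cos Δλ ) = atan2(0.3909, -0.1635) = 112.69°.
So the initial bearing is 112.7°.

112.7°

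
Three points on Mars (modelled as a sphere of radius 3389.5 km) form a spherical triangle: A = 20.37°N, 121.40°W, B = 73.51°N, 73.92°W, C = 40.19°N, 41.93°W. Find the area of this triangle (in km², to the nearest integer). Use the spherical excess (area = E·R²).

4321988 km²

Side lengths (central angles): a = 0.6390, b = 1.2073, c = 1.0314 rad; semiperimeter s = 1.4389.
By l'Huilier's theorem, tan(E/4) = √[tan(s/2) tan((s−a)/2) tan((s−b)/2) tan((s−c)/2)], giving spherical excess E = 0.3762 rad.
Area = E·R² = 0.3762 × (3389.5)² ≈ 4321988 km².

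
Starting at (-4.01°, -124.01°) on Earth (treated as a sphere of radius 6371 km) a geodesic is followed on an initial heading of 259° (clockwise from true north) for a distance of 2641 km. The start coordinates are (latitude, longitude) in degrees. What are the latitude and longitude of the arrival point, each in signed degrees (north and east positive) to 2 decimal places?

-8.09°, -147.55°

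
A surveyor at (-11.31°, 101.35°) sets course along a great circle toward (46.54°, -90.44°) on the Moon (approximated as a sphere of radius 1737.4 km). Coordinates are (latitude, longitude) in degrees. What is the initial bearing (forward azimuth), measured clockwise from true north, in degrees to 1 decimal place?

Δλ = 168.210° = 2.9358 rad.
y = sin Δλ · cos φ₂ = (0.2043)(0.6878) = 0.1405
x = cos φ₁ sin φ₂ − sin φ₁ cos φ₂ cos Δλ = (0.9806)(0.7259) − (-0.1961)(0.6878)(-0.9789) = 0.5797
θ = atan2(y, x) = 13.63°, so the bearing is 13.6°.

13.6°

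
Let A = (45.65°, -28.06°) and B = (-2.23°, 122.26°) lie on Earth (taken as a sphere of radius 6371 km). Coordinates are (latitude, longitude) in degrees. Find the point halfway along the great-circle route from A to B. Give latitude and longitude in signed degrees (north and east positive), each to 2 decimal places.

The central angle between A and B is δ = 2.2584 rad.
With f = 0.5, the slerp weights are sin((1−f)δ)/sin δ = 1.1699 and sin(fδ)/sin δ = 1.1699.
Weighted sum of the unit vectors: (1.1699)·(0.6169,-0.3288,0.7151) + (1.1699)·(-0.5334,0.8450,-0.0389) = (0.0977, 0.6039, 0.7911).
Converting back: φ = atan2(z, √(x²+y²)) = 52.29°, λ = atan2(y, x) = 80.81°.

52.29°, 80.81°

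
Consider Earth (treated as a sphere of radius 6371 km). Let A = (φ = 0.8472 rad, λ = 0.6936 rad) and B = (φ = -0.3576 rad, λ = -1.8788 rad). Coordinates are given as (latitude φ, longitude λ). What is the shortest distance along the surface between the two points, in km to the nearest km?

15756 km

In radians: φ₁ = 0.8472, φ₂ = -0.3576, Δλ = -147.388° = -2.5724 rad.
Haversine: a = sin²(Δφ/2) + cos φ₁ cos φ₂ sin²(Δλ/2) = 0.3211 + (0.6621)(0.9367)(0.9212) = 0.89237.
Central angle c = 2·arcsin(√a) = 2.47307 rad.
Distance = R·c = 6371 × 2.4731 ≈ 15756 km.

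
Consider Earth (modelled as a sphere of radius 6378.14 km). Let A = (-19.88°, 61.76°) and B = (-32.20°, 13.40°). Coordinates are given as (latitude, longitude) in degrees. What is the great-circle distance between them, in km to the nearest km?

4984 km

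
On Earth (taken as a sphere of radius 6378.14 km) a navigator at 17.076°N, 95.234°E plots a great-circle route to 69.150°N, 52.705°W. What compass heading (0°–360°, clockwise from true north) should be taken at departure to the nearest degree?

349°

With φ₁ = 0.2980, φ₂ = 1.2069, Δλ = -2.5820 rad, the forward-azimuth formula gives
θ = atan2( sin Δλ cos φ₂ , cos φ₁ sin φ₂ − sin φ₁ cos φ₂ cos Δλ ) = atan2(-0.1889, 0.9819) = -10.89°.
Adding 360° brings this into [0°, 360°): 349°.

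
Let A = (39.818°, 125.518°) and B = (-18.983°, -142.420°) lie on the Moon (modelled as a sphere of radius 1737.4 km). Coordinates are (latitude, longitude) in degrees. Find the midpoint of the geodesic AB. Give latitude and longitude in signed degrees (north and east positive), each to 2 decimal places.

The central angle between A and B is δ = 1.8074 rad.
With f = 0.5, the slerp weights are sin((1−f)δ)/sin δ = 0.8082 and sin(fδ)/sin δ = 0.8082.
Weighted sum of the unit vectors: (0.8082)·(-0.4462,0.6252,0.6404) + (0.8082)·(-0.7494,-0.5767,-0.3253) = (-0.9662, 0.0392, 0.2546).
Converting back: φ = atan2(z, √(x²+y²)) = 14.75°, λ = atan2(y, x) = 177.68°.

14.75°, 177.68°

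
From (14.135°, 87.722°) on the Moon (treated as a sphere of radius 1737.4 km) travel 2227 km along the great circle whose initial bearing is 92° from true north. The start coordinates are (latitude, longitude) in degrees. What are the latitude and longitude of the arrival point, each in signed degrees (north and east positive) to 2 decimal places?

Angular distance δ = d/R = 2227/1737.4 = 1.28180 rad; initial bearing θ = 1.6057 rad.
sin φ₂ = sin φ₁ cos δ + cos φ₁ sin δ cos θ = (0.2442)(0.2850) + (0.9697)(0.9585)(-0.0349) = 0.0372, so φ₂ = 2.13°.
Δλ = atan2(sin θ sin δ cos φ₁, cos δ − sin φ₁ sin φ₂) = atan2(0.9289, 0.2759) = 73.457°.
λ₂ = 87.722° + 73.457° = 161.18°.

2.13°, 161.18°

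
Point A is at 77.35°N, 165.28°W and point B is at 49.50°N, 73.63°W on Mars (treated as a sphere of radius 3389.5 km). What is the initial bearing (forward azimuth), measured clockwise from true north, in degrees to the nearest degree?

Δλ = 91.650° = 1.5996 rad.
y = sin Δλ · cos φ₂ = (0.9996)(0.6494) = 0.6492
x = cos φ₁ sin φ₂ − sin φ₁ cos φ₂ cos Δλ = (0.2190)(0.7604) − (0.9757)(0.6494)(-0.0288) = 0.1848
θ = atan2(y, x) = 74.11°, so the bearing is 74°.

74°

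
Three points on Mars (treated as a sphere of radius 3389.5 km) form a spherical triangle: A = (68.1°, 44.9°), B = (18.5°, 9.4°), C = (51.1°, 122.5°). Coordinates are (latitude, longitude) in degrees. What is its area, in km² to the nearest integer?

2664087 km²

Side lengths (central angles): a = 1.5575, b = 0.6882, c = 0.9492 rad; semiperimeter s = 1.5974.
By l'Huilier's theorem, tan(E/4) = √[tan(s/2) tan((s−a)/2) tan((s−b)/2) tan((s−c)/2)], giving spherical excess E = 0.2319 rad.
Area = E·R² = 0.2319 × (3389.5)² ≈ 2664087 km².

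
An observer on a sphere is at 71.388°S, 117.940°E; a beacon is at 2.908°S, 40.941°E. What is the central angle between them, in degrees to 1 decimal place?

83.1°

Let φ₁ = -1.2460 rad, φ₂ = -0.0508 rad, and Δλ = -1.3439 rad.
cos c = sin φ₁ sin φ₂ + cos φ₁ cos φ₂ cos Δλ = (-0.9477)(-0.0507) + (0.3192)(0.9987)(0.2250) = 0.11979,
so c = arccos(0.11979) = 1.45072 rad.
So the angular separation is 83.1°.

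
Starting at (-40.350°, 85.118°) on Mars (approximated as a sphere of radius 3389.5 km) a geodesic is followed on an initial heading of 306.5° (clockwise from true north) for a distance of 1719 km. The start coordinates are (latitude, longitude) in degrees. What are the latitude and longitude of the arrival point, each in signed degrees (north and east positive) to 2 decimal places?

-20.23°, 60.53°

Angular distance δ = d/R = 1719/3389.5 = 0.50715 rad; initial bearing θ = 5.3494 rad.
sin φ₂ = sin φ₁ cos δ + cos φ₁ sin δ cos θ = (-0.6475)(0.8741) + (0.7621)(0.4857)(0.5948) = -0.3458, so φ₂ = -20.23°.
Δλ = atan2(sin θ sin δ cos φ₁, cos δ − sin φ₁ sin φ₂) = atan2(-0.2975, 0.6502) = -24.588°.
λ₂ = 85.118° − 24.588° = 60.53°.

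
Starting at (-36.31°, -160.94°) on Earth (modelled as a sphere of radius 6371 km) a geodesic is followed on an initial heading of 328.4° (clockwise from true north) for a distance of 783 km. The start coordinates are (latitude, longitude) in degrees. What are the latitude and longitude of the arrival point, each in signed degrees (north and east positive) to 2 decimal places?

-30.23°, -165.20°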